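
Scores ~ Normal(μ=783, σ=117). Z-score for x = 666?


z = (x - μ)/σ = (666 - 783)/117 = -1.0

z = -1.0


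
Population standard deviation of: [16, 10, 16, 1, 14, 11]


Mean = 68/6 = 34/3
  (16-34/3)²=196/9
  (10-34/3)²=16/9
  (16-34/3)²=196/9
  (1-34/3)²=961/9
  (14-34/3)²=64/9
  (11-34/3)²=1/9
Σ(x-μ)² = 478/3
σ² = (478/3)/6 = 239/9

σ = √(239/9) ≈ 5.1532


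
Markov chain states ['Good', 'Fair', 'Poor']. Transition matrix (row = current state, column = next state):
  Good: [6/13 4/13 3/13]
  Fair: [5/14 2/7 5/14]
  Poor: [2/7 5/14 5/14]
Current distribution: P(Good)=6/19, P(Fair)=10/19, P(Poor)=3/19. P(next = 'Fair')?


P(next=Fair) = Σᵢ P(now=i)×P(i→Fair)
= 6/19×4/13 + 10/19×2/7 + 3/19×5/14
= 24/247 + 20/133 + 15/266 = 1051/3458

P = 1051/3458 ≈ 0.3039


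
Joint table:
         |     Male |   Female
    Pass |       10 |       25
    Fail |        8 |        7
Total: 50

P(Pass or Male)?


P(Pass∨Male) = P(Pass) + P(Male) - P(Pass∧Male)
= (35 + 18 - 10)/50 = 43/50

P = 43/50 ≈ 86.00%


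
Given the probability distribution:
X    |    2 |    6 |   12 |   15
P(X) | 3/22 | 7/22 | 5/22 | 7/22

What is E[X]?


E[X] = Σ x·P(X=x)
= (2)×(3/22) + (6)×(7/22) + (12)×(5/22) + (15)×(7/22)
= 213/22

E[X] = 213/22


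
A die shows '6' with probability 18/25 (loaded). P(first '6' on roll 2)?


Geometric: P(X=2) = (1-p)^(k-1)×p = (7/25)^1×18/25 = 126/625

P(X=2) = 126/625 ≈ 20.16%


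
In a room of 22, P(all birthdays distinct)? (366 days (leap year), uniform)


P(all different) = Π(366-i)/366 for i=0..21
= (366/366)×(365/366)×...×(345/366)
= 0.525249

P ≈ 0.5252 ≈ 52.52%


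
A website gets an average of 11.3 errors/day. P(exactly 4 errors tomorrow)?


Poisson(λ=11.3): P(X=4) = e^(-λ)×λ^k/k!
= e^(-11.3) × 11.3^4 / 4!
≈ 1.237292426e-05 × 16304.7361 / 24 ≈ 0.008406

P(X=4) ≈ 0.008406 ≈ 0.84%


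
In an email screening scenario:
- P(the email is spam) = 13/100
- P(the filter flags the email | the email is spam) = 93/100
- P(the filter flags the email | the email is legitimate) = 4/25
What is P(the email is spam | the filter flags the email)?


Using Bayes' theorem:
P(A|B) = P(B|A)·P(A) / P(B)

P(the filter flags the email) = 93/100 × 13/100 + 4/25 × 87/100
= 1209/10000 + 87/625 = 2601/10000

P(the email is spam|the filter flags the email) = (1209/10000) / (2601/10000) = 403/867

P(the email is spam|the filter flags the email) = 403/867 ≈ 46.48%


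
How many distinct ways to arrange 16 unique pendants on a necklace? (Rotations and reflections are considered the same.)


Free circular arrangements: rotations and reflections both identified.
(n-1)!/2 = 15!/2 = 1307674368000/2 = 653837184000

653837184000


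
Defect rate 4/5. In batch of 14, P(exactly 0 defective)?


Binomial: P(X=0) = C(14,0)×p^0×(1-p)^14
= 1 × 1 × 1/6103515625 = 1/6103515625

P(X=0) = 1/6103515625 ≈ 0.00%


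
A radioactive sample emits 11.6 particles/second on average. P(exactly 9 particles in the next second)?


Poisson(λ=11.6): P(X=9) = e^(-λ)×λ^k/k!
= e^(-11.6) × 11.6^9 / 9!
≈ 9.166087736e-06 × 3802961274.7 / 362880 ≈ 0.096060

P(X=9) ≈ 0.096060 ≈ 9.61%


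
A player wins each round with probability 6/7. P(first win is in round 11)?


Geometric: P(X=11) = (1-p)^(k-1)×p = (1/7)^10×6/7 = 6/1977326743

P(X=11) = 6/1977326743 ≈ 0.00%


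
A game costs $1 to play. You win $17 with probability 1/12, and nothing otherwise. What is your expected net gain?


E[gain] = (17-1)×1/12 + (-1)×11/12
= 4/3 - 11/12 = 5/12

Expected net gain = $5/12 ≈ $0.42


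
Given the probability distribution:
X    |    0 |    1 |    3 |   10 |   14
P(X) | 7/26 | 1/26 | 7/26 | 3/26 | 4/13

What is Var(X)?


E[X] = 82/13
E[X²] = 966/13
Var(X) = E[X²] - (E[X])² = 966/13 - 6724/169 = 5834/169

Var(X) = 5834/169 ≈ 34.5207


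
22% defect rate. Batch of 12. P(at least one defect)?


P(all good) = (39/50)^12 = 12381557655576425121/244140625000000000000
P(≥1 defect) = 231759067344423574879/244140625000000000000

P = 231759067344423574879/244140625000000000000 ≈ 94.93%


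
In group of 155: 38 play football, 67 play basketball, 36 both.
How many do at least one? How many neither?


|A∪B| = 38+67-36 = 69
Neither = 155-69 = 86

At least one: 69; Neither: 86


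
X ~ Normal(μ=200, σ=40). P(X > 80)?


z = (80-200)/40 = -3.0
P(X > 80) = 1 - P(Z ≤ -3.0) = 1 - 0.0013 = 0.9987

P(X > 80) ≈ 0.9987


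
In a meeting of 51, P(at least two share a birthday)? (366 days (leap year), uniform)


P(all different) = Π(366-i)/366 for i=0..50
= 0.025839
P(match) = 1 - 0.025839 = 0.974161

P ≈ 0.9742 ≈ 97.42%


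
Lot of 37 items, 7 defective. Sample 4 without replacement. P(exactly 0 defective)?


Hypergeometric: C(7,0)×C(30,4)/C(37,4)
= 1×27405/66045 = 261/629

P(X=0) = 261/629 ≈ 41.49%


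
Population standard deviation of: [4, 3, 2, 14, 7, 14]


Mean = 44/6 = 22/3
  (4-22/3)²=100/9
  (3-22/3)²=169/9
  (2-22/3)²=256/9
  (14-22/3)²=400/9
  (7-22/3)²=1/9
  (14-22/3)²=400/9
Σ(x-μ)² = 442/3
σ² = (442/3)/6 = 221/9

σ = √(221/9) ≈ 4.9554


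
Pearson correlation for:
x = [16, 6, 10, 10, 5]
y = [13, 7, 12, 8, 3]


n=5, Σx=47, Σy=43, Σxy=465, Σx²=517, Σy²=435
r = (5×465 - 47×43)/√((5×517 - 47²)(5×435 - 43²))
= 304/√(376×326) = 304/√122576 ≈ 304/350.1086 ≈ 0.8683

r ≈ 0.8683


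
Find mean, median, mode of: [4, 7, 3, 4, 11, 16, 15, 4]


Sorted: [3, 4, 4, 4, 7, 11, 15, 16]
Mean = 64/8 = 8
Median = 11/2
Freq: {4: 3, 7: 1, 3: 1, 11: 1, 16: 1, 15: 1}
Mode: [4]

Mean=8, Median=11/2, Mode=4


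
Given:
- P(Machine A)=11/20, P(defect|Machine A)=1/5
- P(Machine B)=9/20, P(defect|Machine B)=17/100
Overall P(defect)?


P(B) = Σ P(B|Aᵢ)×P(Aᵢ)
  1/5×11/20 = 11/100
  17/100×9/20 = 153/2000
Sum = 373/2000

P(defect) = 373/2000 ≈ 18.65%


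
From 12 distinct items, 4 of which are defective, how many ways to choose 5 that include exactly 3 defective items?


Choose 3 of the 4 defective items and 2 of the other 8 items:
C(4,3)×C(8,2) = 4×28 = 112

112


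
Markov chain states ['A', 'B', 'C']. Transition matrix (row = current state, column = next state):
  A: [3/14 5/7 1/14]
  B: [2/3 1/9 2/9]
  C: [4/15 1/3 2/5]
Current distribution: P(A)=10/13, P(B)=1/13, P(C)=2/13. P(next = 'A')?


P(next=A) = Σᵢ P(now=i)×P(i→A)
= 10/13×3/14 + 1/13×2/3 + 2/13×4/15
= 15/91 + 2/39 + 8/195 = 9/35

P = 9/35 ≈ 0.2571


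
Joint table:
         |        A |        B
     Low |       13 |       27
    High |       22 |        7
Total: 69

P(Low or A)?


P(Low∨A) = P(Low) + P(A) - P(Low∧A)
= (40 + 35 - 13)/69 = 62/69

P = 62/69 ≈ 89.86%


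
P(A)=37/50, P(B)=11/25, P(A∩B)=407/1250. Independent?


P(A)×P(B) = 407/1250
P(A∩B) = 407/1250
Equal ✓ → Independent

Yes, independent


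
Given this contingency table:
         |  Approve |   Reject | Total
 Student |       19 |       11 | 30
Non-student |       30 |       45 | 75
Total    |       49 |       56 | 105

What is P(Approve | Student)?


P(Approve | Student) = 19/(19+11) = 19/30

P(Approve|Student) = 19/30 ≈ 63.33%


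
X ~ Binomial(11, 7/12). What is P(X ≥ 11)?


P(X ≥ 11) = Σ P(X=i) for i=11..11
P(X=11) = 1977326743/743008370688
Sum = 1977326743/743008370688

P(X ≥ 11) = 1977326743/743008370688 ≈ 0.27%


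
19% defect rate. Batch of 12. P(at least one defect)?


P(all good) = (81/100)^12 = 79766443076872509863361/1000000000000000000000000
P(≥1 defect) = 920233556923127490136639/1000000000000000000000000

P = 920233556923127490136639/1000000000000000000000000 ≈ 92.02%


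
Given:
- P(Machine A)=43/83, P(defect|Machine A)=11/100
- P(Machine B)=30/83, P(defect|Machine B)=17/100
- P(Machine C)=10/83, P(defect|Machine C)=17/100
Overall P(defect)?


P(B) = Σ P(B|Aᵢ)×P(Aᵢ)
  11/100×43/83 = 473/8300
  17/100×30/83 = 51/830
  17/100×10/83 = 17/830
Sum = 1153/8300

P(defect) = 1153/8300 ≈ 13.89%


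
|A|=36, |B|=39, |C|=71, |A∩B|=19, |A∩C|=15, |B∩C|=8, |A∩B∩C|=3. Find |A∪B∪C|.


|A∪B∪C| = 36+39+71-19-15-8+3 = 107

|A∪B∪C| = 107


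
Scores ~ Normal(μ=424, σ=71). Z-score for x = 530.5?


z = (x - μ)/σ = (530.5 - 424)/71 = 1.5

z = 1.5


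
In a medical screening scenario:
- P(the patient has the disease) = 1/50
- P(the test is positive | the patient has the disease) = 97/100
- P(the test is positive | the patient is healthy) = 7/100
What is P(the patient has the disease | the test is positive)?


Using Bayes' theorem:
P(A|B) = P(B|A)·P(A) / P(B)

P(the test is positive) = 97/100 × 1/50 + 7/100 × 49/50
= 97/5000 + 343/5000 = 11/125

P(the patient has the disease|the test is positive) = (97/5000) / (11/125) = 97/440

P(the patient has the disease|the test is positive) = 97/440 ≈ 22.05%


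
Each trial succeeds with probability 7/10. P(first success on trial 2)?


Geometric: P(X=2) = (1-p)^(k-1)×p = (3/10)^1×7/10 = 21/100

P(X=2) = 21/100 ≈ 21.00%


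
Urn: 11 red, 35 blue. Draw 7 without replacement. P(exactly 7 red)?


Hypergeometric: C(11,7)×C(35,0)/C(46,7)
= 330×1/53524680 = 1/162196

P(X=7) = 1/162196 ≈ 0.00%


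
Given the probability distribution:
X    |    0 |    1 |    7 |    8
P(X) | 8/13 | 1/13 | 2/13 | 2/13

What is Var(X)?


E[X] = 31/13
E[X²] = 227/13
Var(X) = E[X²] - (E[X])² = 227/13 - 961/169 = 1990/169

Var(X) = 1990/169 ≈ 11.7751


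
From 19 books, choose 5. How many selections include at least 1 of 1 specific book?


Complement: C(19,5) - C(18,5) = 11628 - 8568 = 3060

3060


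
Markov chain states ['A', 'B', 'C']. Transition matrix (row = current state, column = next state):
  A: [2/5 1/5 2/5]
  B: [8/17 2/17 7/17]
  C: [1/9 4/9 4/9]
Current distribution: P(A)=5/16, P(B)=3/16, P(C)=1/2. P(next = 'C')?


P(next=C) = Σᵢ P(now=i)×P(i→C)
= 5/16×2/5 + 3/16×7/17 + 1/2×4/9
= 1/8 + 21/272 + 2/9 = 1039/2448

P = 1039/2448 ≈ 0.4244


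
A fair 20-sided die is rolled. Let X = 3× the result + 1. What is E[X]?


E[die] = (1+20)/2 = 21/2
E[X] = 3×21/2 + 1 = 65/2

E[X] = 65/2


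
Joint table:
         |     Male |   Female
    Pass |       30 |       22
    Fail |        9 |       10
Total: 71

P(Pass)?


P(Pass) = (30+22)/71 = 52/71

P(Pass) = 52/71 ≈ 73.24%


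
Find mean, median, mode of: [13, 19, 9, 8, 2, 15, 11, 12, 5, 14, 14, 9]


Sorted: [2, 5, 8, 9, 9, 11, 12, 13, 14, 14, 15, 19]
Mean = 131/12
Median = 23/2
Freq: {13: 1, 19: 1, 9: 2, 8: 1, 2: 1, 15: 1, 11: 1, 12: 1, 5: 1, 14: 2}
Mode: [9, 14]

Mean=131/12, Median=23/2, Mode=[9, 14]


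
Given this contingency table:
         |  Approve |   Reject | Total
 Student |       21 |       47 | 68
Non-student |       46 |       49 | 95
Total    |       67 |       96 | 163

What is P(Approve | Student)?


P(Approve | Student) = 21/(21+47) = 21/68

P(Approve|Student) = 21/68 ≈ 30.88%


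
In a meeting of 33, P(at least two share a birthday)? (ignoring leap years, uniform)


P(all different) = Π(365-i)/365 for i=0..32
= 0.225028
P(match) = 1 - 0.225028 = 0.774972

P ≈ 0.7750 ≈ 77.50%


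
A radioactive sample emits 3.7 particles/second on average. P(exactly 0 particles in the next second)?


Poisson(λ=3.7): P(X=0) = e^(-λ)×λ^k/k!
= e^(-3.7) × 3.7^0 / 0!
≈ 0.02472352647 × 1 / 1 ≈ 0.024724

P(X=0) ≈ 0.024724 ≈ 2.47%


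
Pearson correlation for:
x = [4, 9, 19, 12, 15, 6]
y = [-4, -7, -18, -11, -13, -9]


n=6, Σx=65, Σy=-62, Σxy=-802, Σx²=863, Σy²=760
r = (6×(-802) - 65×(-62))/√((6×863 - 65²)(6×760 - (-62)²))
= -782/√(953×716) = -782/√682348 ≈ -782/826.0436 ≈ -0.9467

r ≈ -0.9467


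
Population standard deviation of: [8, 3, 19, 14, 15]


Mean = 59/5
  (8-59/5)²=361/25
  (3-59/5)²=1936/25
  (19-59/5)²=1296/25
  (14-59/5)²=121/25
  (15-59/5)²=256/25
Σ(x-μ)² = 794/5
σ² = (794/5)/5 = 794/25

σ = √(794/25) ≈ 5.6356


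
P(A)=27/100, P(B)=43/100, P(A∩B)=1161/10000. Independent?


P(A)×P(B) = 1161/10000
P(A∩B) = 1161/10000
Equal ✓ → Independent

Yes, independent


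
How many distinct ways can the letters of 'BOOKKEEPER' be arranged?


Letters: 10, freq: {'B': 1, 'O': 2, 'K': 2, 'E': 3, 'P': 1, 'R': 1}
10!/(1!×2!×2!×3!×1!×1!) = 3628800/24 = 151200

151200


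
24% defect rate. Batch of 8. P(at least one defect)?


P(all good) = (19/25)^8 = 16983563041/152587890625
P(≥1 defect) = 135604327584/152587890625

P = 135604327584/152587890625 ≈ 88.87%


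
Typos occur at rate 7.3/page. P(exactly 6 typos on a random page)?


Poisson(λ=7.3): P(X=6) = e^(-λ)×λ^k/k!
= e^(-7.3) × 7.3^6 / 6!
≈ 0.0006755387752 × 151334.226289 / 720 ≈ 0.141989

P(X=6) ≈ 0.141989 ≈ 14.20%


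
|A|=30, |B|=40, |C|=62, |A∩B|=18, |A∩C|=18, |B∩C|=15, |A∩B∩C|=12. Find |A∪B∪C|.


|A∪B∪C| = 30+40+62-18-18-15+12 = 93

|A∪B∪C| = 93


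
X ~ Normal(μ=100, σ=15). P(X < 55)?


z = (55-100)/15 = -3.0
P(Z < -3.0) = 0.0013

P(X < 55) ≈ 0.0013


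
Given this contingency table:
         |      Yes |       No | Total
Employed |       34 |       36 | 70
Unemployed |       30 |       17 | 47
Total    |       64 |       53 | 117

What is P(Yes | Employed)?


P(Yes | Employed) = 34/(34+36) = 34/70 = 17/35

P(Yes|Employed) = 17/35 ≈ 48.57%


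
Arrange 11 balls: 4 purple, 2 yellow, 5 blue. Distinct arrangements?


11!/(4!×2!×5!) = 6930

6930


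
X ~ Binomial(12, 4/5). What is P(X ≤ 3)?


P(X ≤ 3) = Σ P(X=i) for i=0..3
P(X=0) = 1/244140625
P(X=1) = 48/244140625
P(X=2) = 1056/244140625
P(X=3) = 2816/48828125
Sum = 3037/48828125

P(X ≤ 3) = 3037/48828125 ≈ 0.01%


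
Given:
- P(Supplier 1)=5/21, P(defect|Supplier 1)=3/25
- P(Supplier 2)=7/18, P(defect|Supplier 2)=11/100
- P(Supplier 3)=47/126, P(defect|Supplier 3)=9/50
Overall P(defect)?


P(B) = Σ P(B|Aᵢ)×P(Aᵢ)
  3/25×5/21 = 1/35
  11/100×7/18 = 77/1800
  9/50×47/126 = 47/700
Sum = 349/2520

P(defect) = 349/2520 ≈ 13.85%


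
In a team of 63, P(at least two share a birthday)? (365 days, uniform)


P(all different) = Π(365-i)/365 for i=0..62
= 0.003396
P(match) = 1 - 0.003396 = 0.996604

P ≈ 0.9966 ≈ 99.66%


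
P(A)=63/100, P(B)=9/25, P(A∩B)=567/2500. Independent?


P(A)×P(B) = 567/2500
P(A∩B) = 567/2500
Equal ✓ → Independent

Yes, independent


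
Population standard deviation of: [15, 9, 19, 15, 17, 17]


Mean = 92/6 = 46/3
  (15-46/3)²=1/9
  (9-46/3)²=361/9
  (19-46/3)²=121/9
  (15-46/3)²=1/9
  (17-46/3)²=25/9
  (17-46/3)²=25/9
Σ(x-μ)² = 178/3
σ² = (178/3)/6 = 89/9

σ = √(89/9) ≈ 3.1447


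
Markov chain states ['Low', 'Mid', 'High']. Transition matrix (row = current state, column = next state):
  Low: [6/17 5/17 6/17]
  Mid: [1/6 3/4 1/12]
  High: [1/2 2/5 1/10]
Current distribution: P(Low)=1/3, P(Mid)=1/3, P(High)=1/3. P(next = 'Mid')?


P(next=Mid) = Σᵢ P(now=i)×P(i→Mid)
= 1/3×5/17 + 1/3×3/4 + 1/3×2/5
= 5/51 + 1/4 + 2/15 = 491/1020

P = 491/1020 ≈ 0.4814


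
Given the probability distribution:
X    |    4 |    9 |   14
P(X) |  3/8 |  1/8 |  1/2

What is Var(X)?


E[X] = 77/8
E[X²] = 913/8
Var(X) = E[X²] - (E[X])² = 913/8 - 5929/64 = 1375/64

Var(X) = 1375/64 ≈ 21.4844


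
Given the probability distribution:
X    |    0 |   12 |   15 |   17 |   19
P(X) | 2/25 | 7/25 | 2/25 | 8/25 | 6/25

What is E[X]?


E[X] = Σ x·P(X=x)
= (0)×(2/25) + (12)×(7/25) + (15)×(2/25) + (17)×(8/25) + (19)×(6/25)
= 364/25

E[X] = 364/25


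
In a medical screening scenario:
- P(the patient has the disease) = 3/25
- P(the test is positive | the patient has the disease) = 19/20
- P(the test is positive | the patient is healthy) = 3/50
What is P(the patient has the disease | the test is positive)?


Using Bayes' theorem:
P(A|B) = P(B|A)·P(A) / P(B)

P(the test is positive) = 19/20 × 3/25 + 3/50 × 22/25
= 57/500 + 33/625 = 417/2500

P(the patient has the disease|the test is positive) = (57/500) / (417/2500) = 95/139

P(the patient has the disease|the test is positive) = 95/139 ≈ 68.35%


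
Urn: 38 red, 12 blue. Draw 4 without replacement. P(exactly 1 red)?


Hypergeometric: C(38,1)×C(12,3)/C(50,4)
= 38×220/230300 = 418/11515

P(X=1) = 418/11515 ≈ 3.63%


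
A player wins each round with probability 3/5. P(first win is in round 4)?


Geometric: P(X=4) = (1-p)^(k-1)×p = (2/5)^3×3/5 = 24/625

P(X=4) = 24/625 ≈ 3.84%


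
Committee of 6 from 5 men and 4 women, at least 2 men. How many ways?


Count by #men:
  2M,4W: C(5,2)×C(4,4)=10
  3M,3W: C(5,3)×C(4,3)=40
  4M,2W: C(5,4)×C(4,2)=30
  5M,1W: C(5,5)×C(4,1)=4
Total = 84

84


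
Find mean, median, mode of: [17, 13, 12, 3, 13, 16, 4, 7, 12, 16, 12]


Sorted: [3, 4, 7, 12, 12, 12, 13, 13, 16, 16, 17]
Mean = 125/11
Median = 12
Freq: {17: 1, 13: 2, 12: 3, 3: 1, 16: 2, 4: 1, 7: 1}
Mode: [12]

Mean=125/11, Median=12, Mode=12


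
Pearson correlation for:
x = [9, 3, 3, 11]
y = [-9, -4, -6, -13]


n=4, Σx=26, Σy=-32, Σxy=-254, Σx²=220, Σy²=302
r = (4×(-254) - 26×(-32))/√((4×220 - 26²)(4×302 - (-32)²))
= -184/√(204×184) = -184/√37536 ≈ -184/193.7421 ≈ -0.9497

r ≈ -0.9497


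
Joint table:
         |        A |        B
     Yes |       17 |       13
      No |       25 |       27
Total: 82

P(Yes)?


P(Yes) = (17+13)/82 = 30/82 = 15/41

P(Yes) = 15/41 ≈ 36.59%


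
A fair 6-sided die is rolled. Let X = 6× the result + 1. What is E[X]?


E[die] = (1+6)/2 = 7/2
E[X] = 6×7/2 + 1 = 22

E[X] = 22


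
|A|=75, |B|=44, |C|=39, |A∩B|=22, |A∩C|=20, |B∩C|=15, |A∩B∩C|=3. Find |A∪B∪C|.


|A∪B∪C| = 75+44+39-22-20-15+3 = 104

|A∪B∪C| = 104


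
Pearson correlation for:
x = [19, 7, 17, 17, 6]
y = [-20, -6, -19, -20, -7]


n=5, Σx=66, Σy=-72, Σxy=-1127, Σx²=1024, Σy²=1246
r = (5×(-1127) - 66×(-72))/√((5×1024 - 66²)(5×1246 - (-72)²))
= -883/√(764×1046) = -883/√799144 ≈ -883/893.9485 ≈ -0.9878

r ≈ -0.9878


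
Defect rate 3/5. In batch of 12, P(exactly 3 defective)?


Binomial: P(X=3) = C(12,3)×p^3×(1-p)^9
= 220 × 27/125 × 512/1953125 = 608256/48828125

P(X=3) = 608256/48828125 ≈ 1.25%


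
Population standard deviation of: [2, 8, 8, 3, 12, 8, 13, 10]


Mean = 64/8 = 8
  (2-8)²=36
  (8-8)²=0
  (8-8)²=0
  (3-8)²=25
  (12-8)²=16
  (8-8)²=0
  (13-8)²=25
  (10-8)²=4
Σ(x-μ)² = 106
σ² = 106/8 = 53/4

σ = √(53/4) ≈ 3.6401


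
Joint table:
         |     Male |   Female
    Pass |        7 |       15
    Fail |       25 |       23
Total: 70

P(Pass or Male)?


P(Pass∨Male) = P(Pass) + P(Male) - P(Pass∧Male)
= (22 + 32 - 7)/70 = 47/70

P = 47/70 ≈ 67.14%


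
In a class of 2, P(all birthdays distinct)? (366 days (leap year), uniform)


P(all different) = Π(366-i)/366 for i=0..1
= (366/366)×(365/366)×...×(365/366)
= 0.997268

P ≈ 0.9973 ≈ 99.73%


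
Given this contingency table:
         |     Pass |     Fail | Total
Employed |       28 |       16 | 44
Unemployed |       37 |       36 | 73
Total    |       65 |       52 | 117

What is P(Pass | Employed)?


P(Pass | Employed) = 28/(28+16) = 28/44 = 7/11

P(Pass|Employed) = 7/11 ≈ 63.64%


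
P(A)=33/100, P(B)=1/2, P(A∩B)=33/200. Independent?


P(A)×P(B) = 33/200
P(A∩B) = 33/200
Equal ✓ → Independent

Yes, independent


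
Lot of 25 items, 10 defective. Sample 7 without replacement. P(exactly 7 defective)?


Hypergeometric: C(10,7)×C(15,0)/C(25,7)
= 120×1/480700 = 6/24035

P(X=7) = 6/24035 ≈ 0.02%


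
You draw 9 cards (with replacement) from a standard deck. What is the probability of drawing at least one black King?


P(not a black King) = 50/52 = 25/26
P(none in 9 draws) = (25/26)^9 = 3814697265625/5429503678976
P(≥1 black King) = 1 - 3814697265625/5429503678976 = 1614806413351/5429503678976

P = 1614806413351/5429503678976 ≈ 29.74%


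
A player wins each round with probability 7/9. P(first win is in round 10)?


Geometric: P(X=10) = (1-p)^(k-1)×p = (2/9)^9×7/9 = 3584/3486784401

P(X=10) = 3584/3486784401 ≈ 0.00%


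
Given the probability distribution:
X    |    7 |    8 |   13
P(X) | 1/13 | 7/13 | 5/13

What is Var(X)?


E[X] = 128/13
E[X²] = 1342/13
Var(X) = E[X²] - (E[X])² = 1342/13 - 16384/169 = 1062/169

Var(X) = 1062/169 ≈ 6.2840


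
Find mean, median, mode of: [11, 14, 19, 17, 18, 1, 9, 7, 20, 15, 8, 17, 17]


Sorted: [1, 7, 8, 9, 11, 14, 15, 17, 17, 17, 18, 19, 20]
Mean = 173/13
Median = 15
Freq: {11: 1, 14: 1, 19: 1, 17: 3, 18: 1, 1: 1, 9: 1, 7: 1, 20: 1, 15: 1, 8: 1}
Mode: [17]

Mean=173/13, Median=15, Mode=17


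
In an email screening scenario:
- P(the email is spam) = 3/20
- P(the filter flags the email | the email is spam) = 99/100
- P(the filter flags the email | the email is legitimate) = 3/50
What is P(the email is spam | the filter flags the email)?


Using Bayes' theorem:
P(A|B) = P(B|A)·P(A) / P(B)

P(the filter flags the email) = 99/100 × 3/20 + 3/50 × 17/20
= 297/2000 + 51/1000 = 399/2000

P(the email is spam|the filter flags the email) = (297/2000) / (399/2000) = 99/133

P(the email is spam|the filter flags the email) = 99/133 ≈ 74.44%


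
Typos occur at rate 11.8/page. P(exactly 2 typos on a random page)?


Poisson(λ=11.8): P(X=2) = e^(-λ)×λ^k/k!
= e^(-11.8) × 11.8^2 / 2!
≈ 7.504557915e-06 × 139.24 / 2 ≈ 0.000522

P(X=2) ≈ 0.000522 ≈ 0.05%


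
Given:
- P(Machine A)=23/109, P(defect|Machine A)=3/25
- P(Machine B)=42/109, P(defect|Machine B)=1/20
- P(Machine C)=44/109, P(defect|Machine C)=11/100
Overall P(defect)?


P(B) = Σ P(B|Aᵢ)×P(Aᵢ)
  3/25×23/109 = 69/2725
  1/20×42/109 = 21/1090
  11/100×44/109 = 121/2725
Sum = 97/1090

P(defect) = 97/1090 ≈ 8.90%


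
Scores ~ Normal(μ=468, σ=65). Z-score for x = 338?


z = (x - μ)/σ = (338 - 468)/65 = -2.0

z = -2.0


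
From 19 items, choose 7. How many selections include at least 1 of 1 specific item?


Complement: C(19,7) - C(18,7) = 50388 - 31824 = 18564

18564


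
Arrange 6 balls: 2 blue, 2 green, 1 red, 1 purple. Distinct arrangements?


6!/(2!×2!×1!×1!) = 180

180


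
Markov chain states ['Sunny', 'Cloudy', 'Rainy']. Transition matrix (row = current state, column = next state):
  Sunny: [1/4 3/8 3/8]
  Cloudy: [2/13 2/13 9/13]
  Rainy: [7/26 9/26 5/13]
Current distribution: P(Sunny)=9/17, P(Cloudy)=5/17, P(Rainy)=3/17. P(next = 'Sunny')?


P(next=Sunny) = Σᵢ P(now=i)×P(i→Sunny)
= 9/17×1/4 + 5/17×2/13 + 3/17×7/26
= 9/68 + 10/221 + 21/442 = 199/884

P = 199/884 ≈ 0.2251


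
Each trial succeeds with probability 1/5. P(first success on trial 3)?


Geometric: P(X=3) = (1-p)^(k-1)×p = (4/5)^2×1/5 = 16/125

P(X=3) = 16/125 ≈ 12.80%


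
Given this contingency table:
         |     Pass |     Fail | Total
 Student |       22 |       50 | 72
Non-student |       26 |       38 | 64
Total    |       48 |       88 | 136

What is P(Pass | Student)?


P(Pass | Student) = 22/(22+50) = 22/72 = 11/36

P(Pass|Student) = 11/36 ≈ 30.56%


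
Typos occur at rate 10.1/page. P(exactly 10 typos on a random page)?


Poisson(λ=10.1): P(X=10) = e^(-λ)×λ^k/k!
= e^(-10.1) × 10.1^10 / 10!
≈ 4.107955523e-05 × 11046221254.1 / 3628800 ≈ 0.125048

P(X=10) ≈ 0.125048 ≈ 12.50%


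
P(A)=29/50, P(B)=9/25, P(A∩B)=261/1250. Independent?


P(A)×P(B) = 261/1250
P(A∩B) = 261/1250
Equal ✓ → Independent

Yes, independent


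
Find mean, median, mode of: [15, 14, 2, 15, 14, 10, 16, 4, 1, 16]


Sorted: [1, 2, 4, 10, 14, 14, 15, 15, 16, 16]
Mean = 107/10
Median = 14
Freq: {15: 2, 14: 2, 2: 1, 10: 1, 16: 2, 4: 1, 1: 1}
Mode: [14, 15, 16]

Mean=107/10, Median=14, Mode=[14, 15, 16]


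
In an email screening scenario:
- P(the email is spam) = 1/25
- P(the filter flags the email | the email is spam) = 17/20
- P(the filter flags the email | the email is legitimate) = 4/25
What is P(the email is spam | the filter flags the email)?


Using Bayes' theorem:
P(A|B) = P(B|A)·P(A) / P(B)

P(the filter flags the email) = 17/20 × 1/25 + 4/25 × 24/25
= 17/500 + 96/625 = 469/2500

P(the email is spam|the filter flags the email) = (17/500) / (469/2500) = 85/469

P(the email is spam|the filter flags the email) = 85/469 ≈ 18.12%


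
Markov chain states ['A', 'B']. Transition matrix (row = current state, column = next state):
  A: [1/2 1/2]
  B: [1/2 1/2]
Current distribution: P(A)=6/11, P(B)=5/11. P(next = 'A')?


P(next=A) = Σᵢ P(now=i)×P(i→A)
= 6/11×1/2 + 5/11×1/2
= 3/11 + 5/22 = 1/2

P = 1/2 ≈ 0.5000


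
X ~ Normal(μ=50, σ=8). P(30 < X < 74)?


z₁=(30-50)/8=-2.5, z₂=(74-50)/8=3.0
P = Φ(3.0) - Φ(-2.5) = 0.998650 - 0.006210 = 0.992440 ≈ 0.9924

P(30 < X < 74) ≈ 0.9924


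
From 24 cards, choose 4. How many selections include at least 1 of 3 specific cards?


Complement: C(24,4) - C(21,4) = 10626 - 5985 = 4641

4641


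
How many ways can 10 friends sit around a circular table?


Circular arrangements of 10 distinct objects: fix one position to break rotational symmetry.
(n-1)! = 9! = 362880

362880


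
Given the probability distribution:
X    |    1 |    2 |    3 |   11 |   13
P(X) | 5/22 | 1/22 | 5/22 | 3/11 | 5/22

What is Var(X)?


E[X] = 153/22
E[X²] = 1625/22
Var(X) = E[X²] - (E[X])² = 1625/22 - 23409/484 = 12341/484

Var(X) = 12341/484 ≈ 25.4979


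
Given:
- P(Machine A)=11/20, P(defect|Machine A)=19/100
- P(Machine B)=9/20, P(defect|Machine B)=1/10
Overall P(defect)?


P(B) = Σ P(B|Aᵢ)×P(Aᵢ)
  19/100×11/20 = 209/2000
  1/10×9/20 = 9/200
Sum = 299/2000

P(defect) = 299/2000 ≈ 14.95%


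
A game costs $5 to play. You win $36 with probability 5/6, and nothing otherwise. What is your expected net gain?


E[gain] = (36-5)×5/6 + (-5)×1/6
= 155/6 - 5/6 = 25

Expected net gain = $25 ≈ $25.00


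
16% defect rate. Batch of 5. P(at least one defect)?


P(all good) = (21/25)^5 = 4084101/9765625
P(≥1 defect) = 5681524/9765625

P = 5681524/9765625 ≈ 58.18%


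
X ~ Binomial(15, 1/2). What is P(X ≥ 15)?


P(X ≥ 15) = Σ P(X=i) for i=15..15
P(X=15) = 1/32768
Sum = 1/32768

P(X ≥ 15) = 1/32768 ≈ 0.00%


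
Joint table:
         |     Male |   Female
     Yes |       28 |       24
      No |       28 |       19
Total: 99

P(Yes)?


P(Yes) = (28+24)/99 = 52/99

P(Yes) = 52/99 ≈ 52.53%


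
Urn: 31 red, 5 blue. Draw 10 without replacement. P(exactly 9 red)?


Hypergeometric: C(31,9)×C(5,1)/C(36,10)
= 20160075×5/254186856 = 37375/94248

P(X=9) = 37375/94248 ≈ 39.66%


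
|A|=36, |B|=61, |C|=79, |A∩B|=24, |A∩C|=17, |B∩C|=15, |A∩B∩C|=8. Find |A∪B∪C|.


|A∪B∪C| = 36+61+79-24-17-15+8 = 128

|A∪B∪C| = 128


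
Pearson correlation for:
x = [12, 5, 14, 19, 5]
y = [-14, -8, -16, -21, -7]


n=5, Σx=55, Σy=-66, Σxy=-866, Σx²=751, Σy²=1006
r = (5×(-866) - 55×(-66))/√((5×751 - 55²)(5×1006 - (-66)²))
= -700/√(730×674) = -700/√492020 ≈ -700/701.4414 ≈ -0.9979

r ≈ -0.9979


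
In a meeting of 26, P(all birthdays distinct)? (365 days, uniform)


P(all different) = Π(365-i)/365 for i=0..25
= (365/365)×(364/365)×...×(340/365)
= 0.401759

P ≈ 0.4018 ≈ 40.18%


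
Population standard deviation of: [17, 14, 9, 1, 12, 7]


Mean = 60/6 = 10
  (17-10)²=49
  (14-10)²=16
  (9-10)²=1
  (1-10)²=81
  (12-10)²=4
  (7-10)²=9
Σ(x-μ)² = 160
σ² = 160/6 = 80/3

σ = √(80/3) ≈ 5.1640


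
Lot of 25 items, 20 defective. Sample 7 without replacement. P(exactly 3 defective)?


Hypergeometric: C(20,3)×C(5,4)/C(25,7)
= 1140×5/480700 = 3/253

P(X=3) = 3/253 ≈ 1.19%


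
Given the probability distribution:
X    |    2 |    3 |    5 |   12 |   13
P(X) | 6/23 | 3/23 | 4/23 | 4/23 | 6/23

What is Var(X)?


E[X] = 167/23
E[X²] = 1741/23
Var(X) = E[X²] - (E[X])² = 1741/23 - 27889/529 = 12154/529

Var(X) = 12154/529 ≈ 22.9754


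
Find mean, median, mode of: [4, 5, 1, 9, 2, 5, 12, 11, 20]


Sorted: [1, 2, 4, 5, 5, 9, 11, 12, 20]
Mean = 69/9 = 23/3
Median = 5
Freq: {4: 1, 5: 2, 1: 1, 9: 1, 2: 1, 12: 1, 11: 1, 20: 1}
Mode: [5]

Mean=23/3, Median=5, Mode=5


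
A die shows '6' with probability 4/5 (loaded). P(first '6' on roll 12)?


Geometric: P(X=12) = (1-p)^(k-1)×p = (1/5)^11×4/5 = 4/244140625

P(X=12) = 4/244140625 ≈ 0.00%


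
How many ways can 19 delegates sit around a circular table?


Circular arrangements of 19 distinct objects: fix one position to break rotational symmetry.
(n-1)! = 18! = 6402373705728000

6402373705728000


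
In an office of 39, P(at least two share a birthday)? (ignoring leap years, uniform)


P(all different) = Π(365-i)/365 for i=0..38
= 0.121780
P(match) = 1 - 0.121780 = 0.878220

P ≈ 0.8782 ≈ 87.82%


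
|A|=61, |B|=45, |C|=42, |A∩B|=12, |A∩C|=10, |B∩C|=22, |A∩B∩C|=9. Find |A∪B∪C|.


|A∪B∪C| = 61+45+42-12-10-22+9 = 113

|A∪B∪C| = 113


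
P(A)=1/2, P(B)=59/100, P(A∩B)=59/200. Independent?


P(A)×P(B) = 59/200
P(A∩B) = 59/200
Equal ✓ → Independent

Yes, independent


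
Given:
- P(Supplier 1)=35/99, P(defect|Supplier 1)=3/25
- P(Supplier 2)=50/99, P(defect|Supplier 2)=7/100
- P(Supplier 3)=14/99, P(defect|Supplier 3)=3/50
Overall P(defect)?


P(B) = Σ P(B|Aᵢ)×P(Aᵢ)
  3/25×35/99 = 7/165
  7/100×50/99 = 7/198
  3/50×14/99 = 7/825
Sum = 427/4950

P(defect) = 427/4950 ≈ 8.63%


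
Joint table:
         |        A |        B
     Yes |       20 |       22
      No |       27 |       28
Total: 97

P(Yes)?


P(Yes) = (20+22)/97 = 42/97

P(Yes) = 42/97 ≈ 43.30%


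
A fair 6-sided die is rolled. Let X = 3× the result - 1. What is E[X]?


E[die] = (1+6)/2 = 7/2
E[X] = 3×7/2 - 1 = 19/2

E[X] = 19/2


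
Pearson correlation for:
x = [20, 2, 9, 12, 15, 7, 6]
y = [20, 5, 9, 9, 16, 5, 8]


n=7, Σx=71, Σy=72, Σxy=922, Σx²=939, Σy²=932
r = (7×922 - 71×72)/√((7×939 - 71²)(7×932 - 72²))
= 1342/√(1532×1340) = 1342/√2052880 ≈ 1342/1432.7875 ≈ 0.9366

r ≈ 0.9366


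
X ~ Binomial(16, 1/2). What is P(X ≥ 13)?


P(X ≥ 13) = Σ P(X=i) for i=13..16
P(X=13) = 35/4096
P(X=14) = 15/8192
P(X=15) = 1/4096
P(X=16) = 1/65536
Sum = 697/65536

P(X ≥ 13) = 697/65536 ≈ 1.06%


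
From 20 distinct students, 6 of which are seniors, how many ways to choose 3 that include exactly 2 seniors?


Choose 2 of the 6 seniors and 1 of the other 14 students:
C(6,2)×C(14,1) = 15×14 = 210

210


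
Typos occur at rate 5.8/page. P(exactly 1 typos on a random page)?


Poisson(λ=5.8): P(X=1) = e^(-λ)×λ^k/k!
= e^(-5.8) × 5.8^1 / 1!
≈ 0.003027554745 × 5.8 / 1 ≈ 0.017560

P(X=1) ≈ 0.017560 ≈ 1.76%


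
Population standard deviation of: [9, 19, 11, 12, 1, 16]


Mean = 68/6 = 34/3
  (9-34/3)²=49/9
  (19-34/3)²=529/9
  (11-34/3)²=1/9
  (12-34/3)²=4/9
  (1-34/3)²=961/9
  (16-34/3)²=196/9
Σ(x-μ)² = 580/3
σ² = (580/3)/6 = 290/9

σ = √(290/9) ≈ 5.6765


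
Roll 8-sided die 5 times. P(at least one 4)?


P(no 4)^5 = (7/8)^5 = 16807/32768
P(≥1) = 1 - 16807/32768 = 15961/32768

P = 15961/32768 ≈ 48.71%


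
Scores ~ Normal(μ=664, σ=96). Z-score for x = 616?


z = (x - μ)/σ = (616 - 664)/96 = -0.5

z = -0.5


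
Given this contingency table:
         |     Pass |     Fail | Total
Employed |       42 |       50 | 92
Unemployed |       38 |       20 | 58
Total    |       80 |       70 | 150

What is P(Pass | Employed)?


P(Pass | Employed) = 42/(42+50) = 42/92 = 21/46

P(Pass|Employed) = 21/46 ≈ 45.65%


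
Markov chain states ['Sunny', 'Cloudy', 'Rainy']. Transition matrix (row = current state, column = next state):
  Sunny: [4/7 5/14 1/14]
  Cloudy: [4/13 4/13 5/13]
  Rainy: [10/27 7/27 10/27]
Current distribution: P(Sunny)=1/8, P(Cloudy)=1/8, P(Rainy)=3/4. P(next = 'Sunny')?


P(next=Sunny) = Σᵢ P(now=i)×P(i→Sunny)
= 1/8×4/7 + 1/8×4/13 + 3/4×10/27
= 1/14 + 1/26 + 5/18 = 635/1638

P = 635/1638 ≈ 0.3877


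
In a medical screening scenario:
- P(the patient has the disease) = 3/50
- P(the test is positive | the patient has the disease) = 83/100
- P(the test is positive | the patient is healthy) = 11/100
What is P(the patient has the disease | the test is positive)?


Using Bayes' theorem:
P(A|B) = P(B|A)·P(A) / P(B)

P(the test is positive) = 83/100 × 3/50 + 11/100 × 47/50
= 249/5000 + 517/5000 = 383/2500

P(the patient has the disease|the test is positive) = (249/5000) / (383/2500) = 249/766

P(the patient has the disease|the test is positive) = 249/766 ≈ 32.51%


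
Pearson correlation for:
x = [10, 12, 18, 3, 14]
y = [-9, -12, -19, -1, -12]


n=5, Σx=57, Σy=-53, Σxy=-747, Σx²=773, Σy²=731
r = (5×(-747) - 57×(-53))/√((5×773 - 57²)(5×731 - (-53)²))
= -714/√(616×846) = -714/√521136 ≈ -714/721.8975 ≈ -0.9891

r ≈ -0.9891


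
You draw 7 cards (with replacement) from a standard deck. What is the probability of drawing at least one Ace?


P(not a Ace) = 48/52 = 12/13
P(none in 7 draws) = (12/13)^7 = 35831808/62748517
P(≥1 Ace) = 1 - 35831808/62748517 = 26916709/62748517

P = 26916709/62748517 ≈ 42.90%


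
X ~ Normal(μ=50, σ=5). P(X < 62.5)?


z = (62.5-50)/5 = 2.5
P(Z < 2.5) = 0.9938

P(X < 62.5) ≈ 0.9938


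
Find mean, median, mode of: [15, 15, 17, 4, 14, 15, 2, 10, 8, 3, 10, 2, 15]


Sorted: [2, 2, 3, 4, 8, 10, 10, 14, 15, 15, 15, 15, 17]
Mean = 130/13 = 10
Median = 10
Freq: {15: 4, 17: 1, 4: 1, 14: 1, 2: 2, 10: 2, 8: 1, 3: 1}
Mode: [15]

Mean=10, Median=10, Mode=15


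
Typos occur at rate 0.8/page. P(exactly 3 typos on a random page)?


Poisson(λ=0.8): P(X=3) = e^(-λ)×λ^k/k!
= e^(-0.8) × 0.8^3 / 3!
≈ 0.4493289641 × 0.512 / 6 ≈ 0.038343

P(X=3) ≈ 0.038343 ≈ 3.83%


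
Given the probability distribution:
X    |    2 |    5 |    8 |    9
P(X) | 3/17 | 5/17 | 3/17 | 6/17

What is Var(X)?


E[X] = 109/17
E[X²] = 815/17
Var(X) = E[X²] - (E[X])² = 815/17 - 11881/289 = 1974/289

Var(X) = 1974/289 ≈ 6.8304


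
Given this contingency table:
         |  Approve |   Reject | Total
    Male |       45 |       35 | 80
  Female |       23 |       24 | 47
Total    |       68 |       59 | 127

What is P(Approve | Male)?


P(Approve | Male) = 45/(45+35) = 45/80 = 9/16

P(Approve|Male) = 9/16 ≈ 56.25%


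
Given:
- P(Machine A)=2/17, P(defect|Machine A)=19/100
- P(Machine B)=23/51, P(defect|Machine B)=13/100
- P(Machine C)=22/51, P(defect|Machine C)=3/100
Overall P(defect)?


P(B) = Σ P(B|Aᵢ)×P(Aᵢ)
  19/100×2/17 = 19/850
  13/100×23/51 = 299/5100
  3/100×22/51 = 11/850
Sum = 479/5100

P(defect) = 479/5100 ≈ 9.39%


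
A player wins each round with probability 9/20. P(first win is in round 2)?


Geometric: P(X=2) = (1-p)^(k-1)×p = (11/20)^1×9/20 = 99/400

P(X=2) = 99/400 ≈ 24.75%


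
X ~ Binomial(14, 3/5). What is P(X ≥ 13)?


P(X ≥ 13) = Σ P(X=i) for i=13..14
P(X=13) = 44641044/6103515625
P(X=14) = 4782969/6103515625
Sum = 49424013/6103515625

P(X ≥ 13) = 49424013/6103515625 ≈ 0.81%


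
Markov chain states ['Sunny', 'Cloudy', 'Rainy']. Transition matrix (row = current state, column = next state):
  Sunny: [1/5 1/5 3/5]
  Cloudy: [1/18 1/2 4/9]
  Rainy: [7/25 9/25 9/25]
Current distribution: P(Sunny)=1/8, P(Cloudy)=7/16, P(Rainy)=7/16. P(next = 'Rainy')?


P(next=Rainy) = Σᵢ P(now=i)×P(i→Rainy)
= 1/8×3/5 + 7/16×4/9 + 7/16×9/25
= 3/40 + 7/36 + 63/400 = 1537/3600

P = 1537/3600 ≈ 0.4269


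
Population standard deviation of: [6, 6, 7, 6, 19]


Mean = 44/5
  (6-44/5)²=196/25
  (6-44/5)²=196/25
  (7-44/5)²=81/25
  (6-44/5)²=196/25
  (19-44/5)²=2601/25
Σ(x-μ)² = 654/5
σ² = (654/5)/5 = 654/25

σ = √(654/25) ≈ 5.1147


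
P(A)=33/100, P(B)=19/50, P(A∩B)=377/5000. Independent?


P(A)×P(B) = 627/5000
P(A∩B) = 377/5000
Not equal → NOT independent

No, not independent


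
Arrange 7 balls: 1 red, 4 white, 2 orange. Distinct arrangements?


7!/(1!×4!×2!) = 105

105


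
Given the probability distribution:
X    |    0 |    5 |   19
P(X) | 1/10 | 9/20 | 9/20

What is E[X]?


E[X] = Σ x·P(X=x)
= (0)×(1/10) + (5)×(9/20) + (19)×(9/20)
= 54/5

E[X] = 54/5


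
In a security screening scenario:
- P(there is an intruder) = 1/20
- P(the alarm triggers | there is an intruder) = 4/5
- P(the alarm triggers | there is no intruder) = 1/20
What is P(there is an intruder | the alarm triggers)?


Using Bayes' theorem:
P(A|B) = P(B|A)·P(A) / P(B)

P(the alarm triggers) = 4/5 × 1/20 + 1/20 × 19/20
= 1/25 + 19/400 = 7/80

P(there is an intruder|the alarm triggers) = (1/25) / (7/80) = 16/35

P(there is an intruder|the alarm triggers) = 16/35 ≈ 45.71%


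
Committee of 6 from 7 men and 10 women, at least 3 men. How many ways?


Count by #men:
  3M,3W: C(7,3)×C(10,3)=4200
  4M,2W: C(7,4)×C(10,2)=1575
  5M,1W: C(7,5)×C(10,1)=210
  6M,0W: C(7,6)×C(10,0)=7
Total = 5992

5992


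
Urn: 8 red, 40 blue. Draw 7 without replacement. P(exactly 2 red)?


Hypergeometric: C(8,2)×C(40,5)/C(48,7)
= 28×658008/73629072 = 127946/511313

P(X=2) = 127946/511313 ≈ 25.02%


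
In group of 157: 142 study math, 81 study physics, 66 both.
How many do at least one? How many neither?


|A∪B| = 142+81-66 = 157
Neither = 157-157 = 0

At least one: 157; Neither: 0


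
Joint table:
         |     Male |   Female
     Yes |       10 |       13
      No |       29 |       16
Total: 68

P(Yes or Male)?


P(Yes∨Male) = P(Yes) + P(Male) - P(Yes∧Male)
= (23 + 39 - 10)/68 = 52/68 = 13/17

P = 13/17 ≈ 76.47%


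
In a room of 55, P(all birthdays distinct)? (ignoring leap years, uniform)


P(all different) = Π(365-i)/365 for i=0..54
= (365/365)×(364/365)×...×(311/365)
= 0.013738

P ≈ 0.0137 ≈ 1.37%


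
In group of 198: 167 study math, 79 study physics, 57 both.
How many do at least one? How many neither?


|A∪B| = 167+79-57 = 189
Neither = 198-189 = 9

At least one: 189; Neither: 9


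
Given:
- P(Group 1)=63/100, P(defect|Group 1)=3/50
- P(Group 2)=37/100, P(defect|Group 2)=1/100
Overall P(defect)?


P(B) = Σ P(B|Aᵢ)×P(Aᵢ)
  3/50×63/100 = 189/5000
  1/100×37/100 = 37/10000
Sum = 83/2000

P(defect) = 83/2000 ≈ 4.15%


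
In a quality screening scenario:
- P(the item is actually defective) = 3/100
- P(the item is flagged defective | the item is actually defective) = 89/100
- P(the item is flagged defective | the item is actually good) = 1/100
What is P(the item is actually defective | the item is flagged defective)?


Using Bayes' theorem:
P(A|B) = P(B|A)·P(A) / P(B)

P(the item is flagged defective) = 89/100 × 3/100 + 1/100 × 97/100
= 267/10000 + 97/10000 = 91/2500

P(the item is actually defective|the item is flagged defective) = (267/10000) / (91/2500) = 267/364

P(the item is actually defective|the item is flagged defective) = 267/364 ≈ 73.35%


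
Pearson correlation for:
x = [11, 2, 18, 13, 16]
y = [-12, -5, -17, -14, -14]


n=5, Σx=60, Σy=-62, Σxy=-854, Σx²=874, Σy²=850
r = (5×(-854) - 60×(-62))/√((5×874 - 60²)(5×850 - (-62)²))
= -550/√(770×406) = -550/√312620 ≈ -550/559.1243 ≈ -0.9837

r ≈ -0.9837


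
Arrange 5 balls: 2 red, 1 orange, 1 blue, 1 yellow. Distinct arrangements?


5!/(2!×1!×1!×1!) = 60

60


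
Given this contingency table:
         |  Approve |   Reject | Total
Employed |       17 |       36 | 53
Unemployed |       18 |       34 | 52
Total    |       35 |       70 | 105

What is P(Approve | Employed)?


P(Approve | Employed) = 17/(17+36) = 17/53

P(Approve|Employed) = 17/53 ≈ 32.08%


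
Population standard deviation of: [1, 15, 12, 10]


Mean = 38/4 = 19/2
  (1-19/2)²=289/4
  (15-19/2)²=121/4
  (12-19/2)²=25/4
  (10-19/2)²=1/4
Σ(x-μ)² = 109
σ² = 109/4

σ = √(109/4) ≈ 5.2202
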